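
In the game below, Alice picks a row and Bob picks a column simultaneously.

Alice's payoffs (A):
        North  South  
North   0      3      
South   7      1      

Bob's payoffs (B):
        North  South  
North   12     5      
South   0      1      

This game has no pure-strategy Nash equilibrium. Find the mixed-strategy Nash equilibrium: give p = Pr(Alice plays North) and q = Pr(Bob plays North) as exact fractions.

In a mixed NE each player is indifferent between their pure strategies, so the opponent's mix sets the indifference.
Bob indifferent between North and South: p·12 + (1−p)·0 = p·5 + (1−p)·1 ⟹ 0 + 12p = 1 + 4p ⟹ p = 1/8.
Alice indifferent between North and South: q·0 + (1−q)·3 = q·7 + (1−q)·1 ⟹ 3 + (-3)q = 1 + 6q ⟹ q = 2/9.

p = 1/8, q = 2/9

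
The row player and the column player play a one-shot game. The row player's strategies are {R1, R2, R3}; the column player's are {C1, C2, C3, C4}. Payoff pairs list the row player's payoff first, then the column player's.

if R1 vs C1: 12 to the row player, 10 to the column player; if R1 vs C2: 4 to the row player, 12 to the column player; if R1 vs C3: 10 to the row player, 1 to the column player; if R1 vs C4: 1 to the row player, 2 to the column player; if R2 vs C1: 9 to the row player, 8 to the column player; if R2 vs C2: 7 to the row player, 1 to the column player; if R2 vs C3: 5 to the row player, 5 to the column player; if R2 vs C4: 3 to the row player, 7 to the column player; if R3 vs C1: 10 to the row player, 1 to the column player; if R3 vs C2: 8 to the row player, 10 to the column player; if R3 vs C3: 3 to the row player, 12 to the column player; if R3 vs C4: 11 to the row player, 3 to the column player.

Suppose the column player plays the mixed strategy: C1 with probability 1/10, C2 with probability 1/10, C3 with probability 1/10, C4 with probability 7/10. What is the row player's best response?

The row player's best reply maximizes expected payoff against the mix.
R1: (1/10)·12 + (1/10)·4 + (1/10)·10 + (7/10)·1 = 33/10
R2: (1/10)·9 + (1/10)·7 + (1/10)·5 + (7/10)·3 = 21/5
R3: (1/10)·10 + (1/10)·8 + (1/10)·3 + (7/10)·11 = 49/5
Highest expected payoff is 49/5, from R3.

R3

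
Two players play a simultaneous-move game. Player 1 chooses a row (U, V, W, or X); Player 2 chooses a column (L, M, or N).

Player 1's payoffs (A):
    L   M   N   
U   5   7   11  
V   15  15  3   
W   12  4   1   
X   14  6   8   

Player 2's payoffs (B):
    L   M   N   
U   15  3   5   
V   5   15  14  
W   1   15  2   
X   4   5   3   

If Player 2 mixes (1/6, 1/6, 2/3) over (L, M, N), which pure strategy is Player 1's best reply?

Compute Player 1's expected payoff from each pure strategy against the given mix.
U: (1/6)·5 + (1/6)·7 + (2/3)·11 = 28/3
V: (1/6)·15 + (1/6)·15 + (2/3)·3 = 7
W: (1/6)·12 + (1/6)·4 + (2/3)·1 = 10/3
X: (1/6)·14 + (1/6)·6 + (2/3)·8 = 26/3
Highest expected payoff is 28/3, from U.

U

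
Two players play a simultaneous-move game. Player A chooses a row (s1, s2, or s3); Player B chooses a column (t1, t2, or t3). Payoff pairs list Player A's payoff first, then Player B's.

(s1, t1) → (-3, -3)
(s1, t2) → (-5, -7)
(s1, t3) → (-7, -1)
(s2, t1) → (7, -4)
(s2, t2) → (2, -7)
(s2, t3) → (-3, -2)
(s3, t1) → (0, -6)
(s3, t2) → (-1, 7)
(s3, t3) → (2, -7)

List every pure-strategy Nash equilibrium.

No pure-strategy Nash equilibrium

A profile is a Nash equilibrium when each player is best-responding to the other.
Player A's best responses — vs t1: s2 (payoff 7); vs t2: s2 (payoff 2); vs t3: s3 (payoff 2).
Player B's best responses — vs s1: t3 (payoff -1); vs s2: t3 (payoff -2); vs s3: t2 (payoff 7).
No cell has both players best-responding. For instance, Player A's best reply to t2 is s2, but against s2 Player B prefers t3 over t2.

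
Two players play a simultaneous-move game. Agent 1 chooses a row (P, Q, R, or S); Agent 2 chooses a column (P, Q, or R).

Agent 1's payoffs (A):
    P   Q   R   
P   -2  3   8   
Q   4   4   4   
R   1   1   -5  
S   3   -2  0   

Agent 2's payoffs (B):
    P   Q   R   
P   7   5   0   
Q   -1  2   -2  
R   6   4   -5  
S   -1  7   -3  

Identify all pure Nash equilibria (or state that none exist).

(Q, Q)

Find each player's best response to every opponent strategy; NE are the intersections.
Agent 1's best responses — vs P: Q (payoff 4); vs Q: Q (payoff 4); vs R: P (payoff 8).
Agent 2's best responses — vs P: P (payoff 7); vs Q: Q (payoff 2); vs R: P (payoff 6); vs S: Q (payoff 7).
The only mutual best response is (Q, Q); neither player gains by switching there.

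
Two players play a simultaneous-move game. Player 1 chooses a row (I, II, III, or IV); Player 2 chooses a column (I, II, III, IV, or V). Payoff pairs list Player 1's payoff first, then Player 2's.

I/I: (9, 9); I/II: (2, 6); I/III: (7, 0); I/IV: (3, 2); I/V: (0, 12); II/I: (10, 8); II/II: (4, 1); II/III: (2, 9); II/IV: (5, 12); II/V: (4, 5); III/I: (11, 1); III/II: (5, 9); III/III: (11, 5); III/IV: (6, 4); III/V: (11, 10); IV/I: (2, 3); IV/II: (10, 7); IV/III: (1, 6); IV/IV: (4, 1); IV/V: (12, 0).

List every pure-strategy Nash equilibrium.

Check mutual best responses: a cell is a NE iff neither player can gain by unilaterally deviating.
Player 1's best responses — vs I: III (payoff 11); vs II: IV (payoff 10); vs III: III (payoff 11); vs IV: III (payoff 6); vs V: IV (payoff 12).
Player 2's best responses — vs I: V (payoff 12); vs II: IV (payoff 12); vs III: V (payoff 10); vs IV: II (payoff 7).
The only mutual best response is (IV, II); neither player gains by switching there.

(IV, II)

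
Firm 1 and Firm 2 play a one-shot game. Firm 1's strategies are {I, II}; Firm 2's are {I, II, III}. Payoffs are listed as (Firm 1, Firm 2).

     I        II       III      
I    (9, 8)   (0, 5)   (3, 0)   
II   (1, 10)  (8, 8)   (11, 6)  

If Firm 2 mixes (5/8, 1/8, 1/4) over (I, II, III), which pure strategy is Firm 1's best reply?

I

Firm 1's best reply maximizes expected payoff against the mix.
I: (5/8)·9 + (1/8)·0 + (1/4)·3 = 51/8
II: (5/8)·1 + (1/8)·8 + (1/4)·11 = 35/8
Highest expected payoff is 51/8, from I.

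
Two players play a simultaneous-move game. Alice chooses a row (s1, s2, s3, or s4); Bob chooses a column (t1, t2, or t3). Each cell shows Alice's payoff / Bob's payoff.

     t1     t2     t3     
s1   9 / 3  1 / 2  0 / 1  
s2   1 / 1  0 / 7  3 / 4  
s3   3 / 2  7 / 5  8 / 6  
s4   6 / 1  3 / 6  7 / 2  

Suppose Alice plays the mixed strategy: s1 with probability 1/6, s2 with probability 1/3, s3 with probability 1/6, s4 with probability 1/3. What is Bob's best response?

t2

Compute Bob's expected payoff from each pure strategy against the given mix.
t1: (1/6)·3 + (1/3)·1 + (1/6)·2 + (1/3)·1 = 3/2
t2: (1/6)·2 + (1/3)·7 + (1/6)·5 + (1/3)·6 = 11/2
t3: (1/6)·1 + (1/3)·4 + (1/6)·6 + (1/3)·2 = 19/6
Highest expected payoff is 11/2, from t2.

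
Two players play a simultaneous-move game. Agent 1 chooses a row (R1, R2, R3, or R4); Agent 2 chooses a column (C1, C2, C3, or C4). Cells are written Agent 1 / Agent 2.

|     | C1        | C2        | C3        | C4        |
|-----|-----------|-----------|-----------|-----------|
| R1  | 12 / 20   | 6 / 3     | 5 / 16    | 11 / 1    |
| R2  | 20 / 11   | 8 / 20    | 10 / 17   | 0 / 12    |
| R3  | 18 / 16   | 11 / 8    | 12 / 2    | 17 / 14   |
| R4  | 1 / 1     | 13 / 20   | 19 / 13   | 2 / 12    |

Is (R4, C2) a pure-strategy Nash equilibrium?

Yes

Holding Agent 2 at C2: Agent 1 gets 13 from R4, versus 6 from R1, 8 from R2, 11 from R3. No profitable deviation for Agent 1.
Holding Agent 1 at R4: Agent 2 gets 20 from C2, versus 1 from C1, 13 from C3, 12 from C4. No profitable deviation for Agent 2 either.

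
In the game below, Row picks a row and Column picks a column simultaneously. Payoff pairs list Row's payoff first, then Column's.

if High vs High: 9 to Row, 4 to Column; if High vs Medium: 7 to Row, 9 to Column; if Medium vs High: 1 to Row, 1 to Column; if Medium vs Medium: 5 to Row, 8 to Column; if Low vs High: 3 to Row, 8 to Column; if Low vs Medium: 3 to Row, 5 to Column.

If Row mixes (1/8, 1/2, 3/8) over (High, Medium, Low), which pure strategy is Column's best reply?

Column's best reply maximizes expected payoff against the mix.
High: (1/8)·4 + (1/2)·1 + (3/8)·8 = 4
Medium: (1/8)·9 + (1/2)·8 + (3/8)·5 = 7
Highest expected payoff is 7, from Medium.

Medium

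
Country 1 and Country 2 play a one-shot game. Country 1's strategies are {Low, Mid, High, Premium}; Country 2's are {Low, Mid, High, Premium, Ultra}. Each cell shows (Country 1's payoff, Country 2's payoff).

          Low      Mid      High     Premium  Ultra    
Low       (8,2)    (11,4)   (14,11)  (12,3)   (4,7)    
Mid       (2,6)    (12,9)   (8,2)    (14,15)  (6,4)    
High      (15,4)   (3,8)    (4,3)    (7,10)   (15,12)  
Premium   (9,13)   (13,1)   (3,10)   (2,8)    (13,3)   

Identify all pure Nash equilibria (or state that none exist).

Find each player's best response to every opponent strategy; NE are the intersections.
Country 1's best responses — vs Low: High (payoff 15); vs Mid: Premium (payoff 13); vs High: Low (payoff 14); vs Premium: Mid (payoff 14); vs Ultra: High (payoff 15).
Country 2's best responses — vs Low: High (payoff 11); vs Mid: Premium (payoff 15); vs High: Ultra (payoff 12); vs Premium: Low (payoff 13).
Mutual best responses occur at (Low, High), (Mid, Premium), and (High, Ultra); at each, neither player gains by switching.

(Low, High), (Mid, Premium), and (High, Ultra)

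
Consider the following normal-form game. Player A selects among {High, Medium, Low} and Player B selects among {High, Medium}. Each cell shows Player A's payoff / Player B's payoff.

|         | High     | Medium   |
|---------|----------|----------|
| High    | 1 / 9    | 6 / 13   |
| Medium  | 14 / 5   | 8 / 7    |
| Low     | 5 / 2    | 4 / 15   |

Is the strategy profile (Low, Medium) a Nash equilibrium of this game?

No

Holding Player B at Medium: Player A gets 4 from Low but could get 8 by switching to Medium. Player A has a profitable deviation.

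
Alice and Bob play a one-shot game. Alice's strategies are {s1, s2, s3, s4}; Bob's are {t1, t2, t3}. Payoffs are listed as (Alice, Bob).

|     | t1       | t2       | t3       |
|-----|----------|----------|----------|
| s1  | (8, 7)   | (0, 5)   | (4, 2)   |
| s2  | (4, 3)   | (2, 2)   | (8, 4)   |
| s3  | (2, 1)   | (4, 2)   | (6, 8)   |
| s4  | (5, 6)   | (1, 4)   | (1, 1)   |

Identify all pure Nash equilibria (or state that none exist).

A profile is a Nash equilibrium when each player is best-responding to the other.
Alice's best responses — vs t1: s1 (payoff 8); vs t2: s3 (payoff 4); vs t3: s2 (payoff 8).
Bob's best responses — vs s1: t1 (payoff 7); vs s2: t3 (payoff 4); vs s3: t3 (payoff 8); vs s4: t1 (payoff 6).
Mutual best responses occur at (s1, t1) and (s2, t3); at each, neither player gains by switching.

(s1, t1) and (s2, t3)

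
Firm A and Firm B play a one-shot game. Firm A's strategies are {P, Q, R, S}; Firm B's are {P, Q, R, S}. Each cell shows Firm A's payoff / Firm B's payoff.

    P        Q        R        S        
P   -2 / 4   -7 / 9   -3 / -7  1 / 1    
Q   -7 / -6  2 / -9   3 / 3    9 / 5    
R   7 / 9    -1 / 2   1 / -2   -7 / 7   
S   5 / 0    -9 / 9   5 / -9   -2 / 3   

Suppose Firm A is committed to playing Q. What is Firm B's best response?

S

With Firm A fixed at Q, Firm B's payoffs are: P → -6, Q → -9, R → 3, S → 5.
The maximum is 5, achieved by S.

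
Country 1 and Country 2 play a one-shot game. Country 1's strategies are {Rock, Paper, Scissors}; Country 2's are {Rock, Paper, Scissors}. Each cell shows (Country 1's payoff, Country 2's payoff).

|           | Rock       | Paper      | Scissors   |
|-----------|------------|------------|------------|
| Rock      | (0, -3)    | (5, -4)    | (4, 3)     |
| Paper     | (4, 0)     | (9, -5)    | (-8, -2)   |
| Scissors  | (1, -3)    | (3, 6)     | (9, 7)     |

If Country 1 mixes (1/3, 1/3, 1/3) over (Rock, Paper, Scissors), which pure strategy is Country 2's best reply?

Scissors

Country 2's best reply maximizes expected payoff against the mix.
Rock: (1/3)·(-3) + (1/3)·0 + (1/3)·(-3) = -2
Paper: (1/3)·(-4) + (1/3)·(-5) + (1/3)·6 = -1
Scissors: (1/3)·3 + (1/3)·(-2) + (1/3)·7 = 8/3
Highest expected payoff is 8/3, from Scissors.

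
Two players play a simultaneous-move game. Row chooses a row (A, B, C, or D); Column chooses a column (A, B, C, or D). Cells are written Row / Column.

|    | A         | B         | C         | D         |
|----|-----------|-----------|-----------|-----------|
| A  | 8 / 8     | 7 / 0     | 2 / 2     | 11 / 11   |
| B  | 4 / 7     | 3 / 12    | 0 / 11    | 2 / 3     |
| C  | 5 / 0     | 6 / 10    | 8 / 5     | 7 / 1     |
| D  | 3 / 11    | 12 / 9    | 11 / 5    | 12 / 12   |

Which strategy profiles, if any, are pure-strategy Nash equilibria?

(D, D)

Find each player's best response to every opponent strategy; NE are the intersections.
Row's best responses — vs A: A (payoff 8); vs B: D (payoff 12); vs C: D (payoff 11); vs D: D (payoff 12).
Column's best responses — vs A: D (payoff 11); vs B: B (payoff 12); vs C: B (payoff 10); vs D: D (payoff 12).
The only mutual best response is (D, D); neither player gains by switching there.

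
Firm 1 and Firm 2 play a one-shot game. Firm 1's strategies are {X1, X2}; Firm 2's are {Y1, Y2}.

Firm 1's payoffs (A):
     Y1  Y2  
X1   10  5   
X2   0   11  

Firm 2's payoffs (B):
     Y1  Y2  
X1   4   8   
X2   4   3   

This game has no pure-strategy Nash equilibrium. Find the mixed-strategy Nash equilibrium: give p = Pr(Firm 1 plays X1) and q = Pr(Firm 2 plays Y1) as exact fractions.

Each player's mixing probability is pinned down by making the *other* player indifferent.
Firm 2 indifferent between Y1 and Y2: p·4 + (1−p)·4 = p·8 + (1−p)·3 ⟹ 4 + 0p = 3 + 5p ⟹ p = 1/5.
Firm 1 indifferent between X1 and X2: q·10 + (1−q)·5 = q·0 + (1−q)·11 ⟹ 5 + 5q = 11 + (-11)q ⟹ q = 3/8.

p = 1/5, q = 3/8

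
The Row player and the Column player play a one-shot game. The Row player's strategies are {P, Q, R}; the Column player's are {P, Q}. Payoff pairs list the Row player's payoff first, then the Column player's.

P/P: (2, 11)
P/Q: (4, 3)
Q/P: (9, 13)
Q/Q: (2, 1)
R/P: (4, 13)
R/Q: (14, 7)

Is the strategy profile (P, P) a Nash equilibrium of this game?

No

Holding the Column player at P: the Row player gets 2 from P but could get 9 by switching to Q. The Row player has a profitable deviation.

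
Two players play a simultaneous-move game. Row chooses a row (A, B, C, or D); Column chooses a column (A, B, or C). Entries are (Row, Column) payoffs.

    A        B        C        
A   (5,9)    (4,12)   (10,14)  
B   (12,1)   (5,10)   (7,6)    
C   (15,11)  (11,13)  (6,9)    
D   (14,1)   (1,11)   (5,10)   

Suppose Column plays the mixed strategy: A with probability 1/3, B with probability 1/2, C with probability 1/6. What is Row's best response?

Row's best reply maximizes expected payoff against the mix.
A: (1/3)·5 + (1/2)·4 + (1/6)·10 = 16/3
B: (1/3)·12 + (1/2)·5 + (1/6)·7 = 23/3
C: (1/3)·15 + (1/2)·11 + (1/6)·6 = 23/2
D: (1/3)·14 + (1/2)·1 + (1/6)·5 = 6
Highest expected payoff is 23/2, from C.

C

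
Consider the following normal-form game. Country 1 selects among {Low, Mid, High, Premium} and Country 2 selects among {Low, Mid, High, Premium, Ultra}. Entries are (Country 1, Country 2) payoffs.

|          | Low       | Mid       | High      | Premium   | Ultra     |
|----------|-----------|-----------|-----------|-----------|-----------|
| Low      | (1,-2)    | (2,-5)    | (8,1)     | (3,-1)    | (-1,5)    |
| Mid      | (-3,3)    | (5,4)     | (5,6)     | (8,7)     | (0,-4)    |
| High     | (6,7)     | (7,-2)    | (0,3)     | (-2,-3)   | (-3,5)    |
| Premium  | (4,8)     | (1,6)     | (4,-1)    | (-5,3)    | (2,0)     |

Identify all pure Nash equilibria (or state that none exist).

Find each player's best response to every opponent strategy; NE are the intersections.
Country 1's best responses — vs Low: High (payoff 6); vs Mid: High (payoff 7); vs High: Low (payoff 8); vs Premium: Mid (payoff 8); vs Ultra: Premium (payoff 2).
Country 2's best responses — vs Low: Ultra (payoff 5); vs Mid: Premium (payoff 7); vs High: Low (payoff 7); vs Premium: Low (payoff 8).
Mutual best responses occur at (Mid, Premium) and (High, Low); at each, neither player gains by switching.

(Mid, Premium) and (High, Low)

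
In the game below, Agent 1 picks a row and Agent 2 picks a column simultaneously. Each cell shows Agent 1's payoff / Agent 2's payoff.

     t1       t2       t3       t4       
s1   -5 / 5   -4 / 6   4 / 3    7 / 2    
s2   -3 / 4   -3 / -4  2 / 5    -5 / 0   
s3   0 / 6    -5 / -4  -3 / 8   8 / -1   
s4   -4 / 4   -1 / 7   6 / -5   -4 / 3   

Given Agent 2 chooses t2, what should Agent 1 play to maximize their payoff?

s4

With Agent 2 fixed at t2, Agent 1's payoffs are: s1 → -4, s2 → -3, s3 → -5, s4 → -1.
The maximum is -1, achieved by s4.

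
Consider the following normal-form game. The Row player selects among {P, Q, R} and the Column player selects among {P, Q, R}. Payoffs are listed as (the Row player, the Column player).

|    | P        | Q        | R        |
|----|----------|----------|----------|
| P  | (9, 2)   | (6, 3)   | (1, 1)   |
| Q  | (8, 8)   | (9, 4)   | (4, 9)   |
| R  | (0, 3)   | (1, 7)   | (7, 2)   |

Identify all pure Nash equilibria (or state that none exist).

A profile is a Nash equilibrium when each player is best-responding to the other.
The Row player's best responses — vs P: P (payoff 9); vs Q: Q (payoff 9); vs R: R (payoff 7).
The Column player's best responses — vs P: Q (payoff 3); vs Q: R (payoff 9); vs R: Q (payoff 7).
No cell has both players best-responding. For instance, the Row player's best reply to Q is Q, but against Q the Column player prefers R over Q.

There is no pure-strategy Nash equilibrium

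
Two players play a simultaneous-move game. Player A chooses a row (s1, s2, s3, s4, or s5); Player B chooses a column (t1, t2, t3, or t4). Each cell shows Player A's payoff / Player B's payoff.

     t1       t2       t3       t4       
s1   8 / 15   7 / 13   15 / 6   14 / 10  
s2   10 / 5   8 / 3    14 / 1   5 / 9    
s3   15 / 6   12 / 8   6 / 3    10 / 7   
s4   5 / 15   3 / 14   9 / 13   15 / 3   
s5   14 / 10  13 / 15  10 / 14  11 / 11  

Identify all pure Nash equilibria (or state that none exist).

(s5, t2)

Check mutual best responses: a cell is a NE iff neither player can gain by unilaterally deviating.
Player A's best responses — vs t1: s3 (payoff 15); vs t2: s5 (payoff 13); vs t3: s1 (payoff 15); vs t4: s4 (payoff 15).
Player B's best responses — vs s1: t1 (payoff 15); vs s2: t4 (payoff 9); vs s3: t2 (payoff 8); vs s4: t1 (payoff 15); vs s5: t2 (payoff 15).
The only mutual best response is (s5, t2); neither player gains by switching there.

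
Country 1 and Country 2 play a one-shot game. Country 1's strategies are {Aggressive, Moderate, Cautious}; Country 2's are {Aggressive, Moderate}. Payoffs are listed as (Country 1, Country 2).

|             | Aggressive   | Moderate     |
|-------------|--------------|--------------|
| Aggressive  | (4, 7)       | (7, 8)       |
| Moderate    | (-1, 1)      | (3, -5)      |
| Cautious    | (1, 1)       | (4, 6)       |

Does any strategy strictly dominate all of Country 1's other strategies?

Aggressive

A strategy is strictly dominant if it gives Country 1 a strictly higher payoff than every other strategy, against every choice by the opponent.
Aggressive strictly dominates: vs Aggressive: 4 > each of {-1, 1}; vs Moderate: 7 > each of {3, 4}.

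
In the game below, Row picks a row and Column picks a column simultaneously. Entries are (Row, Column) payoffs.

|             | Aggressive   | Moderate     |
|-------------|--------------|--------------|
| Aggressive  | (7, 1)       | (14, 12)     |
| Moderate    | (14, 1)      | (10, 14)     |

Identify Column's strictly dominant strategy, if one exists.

Check whether one of Column's strategies beats all alternatives regardless of what the opponent does.
Moderate strictly dominates: vs Aggressive: 12 > 1; vs Moderate: 14 > 1.

Moderate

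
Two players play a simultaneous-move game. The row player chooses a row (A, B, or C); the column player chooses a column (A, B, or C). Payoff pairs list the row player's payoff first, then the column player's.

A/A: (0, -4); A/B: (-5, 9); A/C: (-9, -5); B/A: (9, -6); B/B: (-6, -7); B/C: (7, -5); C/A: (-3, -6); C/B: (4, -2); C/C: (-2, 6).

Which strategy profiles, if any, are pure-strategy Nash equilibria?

(B, C)

Find each player's best response to every opponent strategy; NE are the intersections.
The row player's best responses — vs A: B (payoff 9); vs B: C (payoff 4); vs C: B (payoff 7).
The column player's best responses — vs A: B (payoff 9); vs B: C (payoff -5); vs C: C (payoff 6).
The only mutual best response is (B, C); neither player gains by switching there.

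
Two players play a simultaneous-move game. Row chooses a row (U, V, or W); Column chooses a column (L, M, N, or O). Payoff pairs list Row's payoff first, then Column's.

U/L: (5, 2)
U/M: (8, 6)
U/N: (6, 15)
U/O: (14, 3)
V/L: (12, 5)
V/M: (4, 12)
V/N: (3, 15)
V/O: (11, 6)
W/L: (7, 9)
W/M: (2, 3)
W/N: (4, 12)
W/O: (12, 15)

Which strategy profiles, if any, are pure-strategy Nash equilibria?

Find each player's best response to every opponent strategy; NE are the intersections.
Row's best responses — vs L: V (payoff 12); vs M: U (payoff 8); vs N: U (payoff 6); vs O: U (payoff 14).
Column's best responses — vs U: N (payoff 15); vs V: N (payoff 15); vs W: O (payoff 15).
The only mutual best response is (U, N); neither player gains by switching there.

(U, N)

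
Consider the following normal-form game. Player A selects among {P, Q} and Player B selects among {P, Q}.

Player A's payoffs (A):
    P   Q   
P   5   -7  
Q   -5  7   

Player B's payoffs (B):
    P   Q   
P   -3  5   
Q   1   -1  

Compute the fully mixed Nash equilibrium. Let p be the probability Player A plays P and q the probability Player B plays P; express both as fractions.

In a mixed NE each player is indifferent between their pure strategies, so the opponent's mix sets the indifference.
Player B indifferent between P and Q: p·(-3) + (1−p)·1 = p·5 + (1−p)·(-1) ⟹ 1 + (-4)p = (-1) + 6p ⟹ p = 1/5.
Player A indifferent between P and Q: q·5 + (1−q)·(-7) = q·(-5) + (1−q)·7 ⟹ (-7) + 12q = 7 + (-12)q ⟹ q = 7/12.

p = 1/5, q = 7/12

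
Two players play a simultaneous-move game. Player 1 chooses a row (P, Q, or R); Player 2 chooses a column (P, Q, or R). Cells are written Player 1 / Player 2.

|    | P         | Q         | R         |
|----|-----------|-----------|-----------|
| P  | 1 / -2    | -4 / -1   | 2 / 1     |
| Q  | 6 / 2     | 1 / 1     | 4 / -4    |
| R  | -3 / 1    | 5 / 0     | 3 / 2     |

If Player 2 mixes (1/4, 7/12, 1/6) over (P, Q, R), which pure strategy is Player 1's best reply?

Player 1's best reply maximizes expected payoff against the mix.
P: (1/4)·1 + (7/12)·(-4) + (1/6)·2 = -7/4
Q: (1/4)·6 + (7/12)·1 + (1/6)·4 = 11/4
R: (1/4)·(-3) + (7/12)·5 + (1/6)·3 = 8/3
Highest expected payoff is 11/4, from Q.

Q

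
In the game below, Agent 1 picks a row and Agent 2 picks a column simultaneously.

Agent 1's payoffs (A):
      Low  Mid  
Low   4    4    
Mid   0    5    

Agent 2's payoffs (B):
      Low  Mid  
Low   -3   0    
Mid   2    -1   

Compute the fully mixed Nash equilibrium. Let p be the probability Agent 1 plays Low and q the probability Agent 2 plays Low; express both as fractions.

In a mixed NE each player is indifferent between their pure strategies, so the opponent's mix sets the indifference.
Agent 2 indifferent between Low and Mid: p·(-3) + (1−p)·2 = p·0 + (1−p)·(-1) ⟹ 2 + (-5)p = (-1) + 1p ⟹ p = 1/2.
Agent 1 indifferent between Low and Mid: q·4 + (1−q)·4 = q·0 + (1−q)·5 ⟹ 4 + 0q = 5 + (-5)q ⟹ q = 1/5.

p = 1/2, q = 1/5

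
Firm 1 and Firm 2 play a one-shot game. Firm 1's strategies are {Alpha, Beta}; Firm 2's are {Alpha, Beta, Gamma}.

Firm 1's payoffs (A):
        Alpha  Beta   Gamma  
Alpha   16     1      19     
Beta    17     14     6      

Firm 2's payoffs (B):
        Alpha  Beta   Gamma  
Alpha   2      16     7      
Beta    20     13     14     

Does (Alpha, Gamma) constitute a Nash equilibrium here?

No

Holding Firm 2 at Gamma: Firm 1 gets 19 from Alpha, versus 6 from Beta. No profitable deviation for Firm 1.
Holding Firm 1 at Alpha: Firm 2 gets 7 from Gamma but could get 16 by switching to Beta. Firm 2 has a profitable deviation.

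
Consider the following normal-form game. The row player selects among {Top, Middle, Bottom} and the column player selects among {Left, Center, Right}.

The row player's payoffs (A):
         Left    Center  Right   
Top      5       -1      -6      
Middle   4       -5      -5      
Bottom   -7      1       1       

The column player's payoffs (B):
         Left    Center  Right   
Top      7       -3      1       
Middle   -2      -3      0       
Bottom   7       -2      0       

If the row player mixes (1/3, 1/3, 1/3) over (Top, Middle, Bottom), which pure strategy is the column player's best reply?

Left

Compute the column player's expected payoff from each pure strategy against the given mix.
Left: (1/3)·7 + (1/3)·(-2) + (1/3)·7 = 4
Center: (1/3)·(-3) + (1/3)·(-3) + (1/3)·(-2) = -8/3
Right: (1/3)·1 + (1/3)·0 + (1/3)·0 = 1/3
Highest expected payoff is 4, from Left.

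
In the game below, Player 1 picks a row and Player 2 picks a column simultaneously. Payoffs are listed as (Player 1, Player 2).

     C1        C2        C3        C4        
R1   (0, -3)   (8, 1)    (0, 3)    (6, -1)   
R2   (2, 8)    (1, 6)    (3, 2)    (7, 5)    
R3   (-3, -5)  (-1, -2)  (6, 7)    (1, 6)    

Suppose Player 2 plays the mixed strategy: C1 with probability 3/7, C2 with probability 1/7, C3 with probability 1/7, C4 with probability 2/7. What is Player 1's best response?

Compute Player 1's expected payoff from each pure strategy against the given mix.
R1: (3/7)·0 + (1/7)·8 + (1/7)·0 + (2/7)·6 = 20/7
R2: (3/7)·2 + (1/7)·1 + (1/7)·3 + (2/7)·7 = 24/7
R3: (3/7)·(-3) + (1/7)·(-1) + (1/7)·6 + (2/7)·1 = -2/7
Highest expected payoff is 24/7, from R2.

R2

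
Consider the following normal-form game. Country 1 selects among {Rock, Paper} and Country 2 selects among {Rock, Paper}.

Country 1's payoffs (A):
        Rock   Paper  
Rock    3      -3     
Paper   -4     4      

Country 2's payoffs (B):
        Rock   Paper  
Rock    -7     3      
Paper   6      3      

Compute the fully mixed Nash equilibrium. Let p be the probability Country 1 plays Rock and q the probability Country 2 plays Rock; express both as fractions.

In a mixed NE each player is indifferent between their pure strategies, so the opponent's mix sets the indifference.
Country 2 indifferent between Rock and Paper: p·(-7) + (1−p)·6 = p·3 + (1−p)·3 ⟹ 6 + (-13)p = 3 + 0p ⟹ p = 3/13.
Country 1 indifferent between Rock and Paper: q·3 + (1−q)·(-3) = q·(-4) + (1−q)·4 ⟹ (-3) + 6q = 4 + (-8)q ⟹ q = 1/2.

p = 3/13, q = 1/2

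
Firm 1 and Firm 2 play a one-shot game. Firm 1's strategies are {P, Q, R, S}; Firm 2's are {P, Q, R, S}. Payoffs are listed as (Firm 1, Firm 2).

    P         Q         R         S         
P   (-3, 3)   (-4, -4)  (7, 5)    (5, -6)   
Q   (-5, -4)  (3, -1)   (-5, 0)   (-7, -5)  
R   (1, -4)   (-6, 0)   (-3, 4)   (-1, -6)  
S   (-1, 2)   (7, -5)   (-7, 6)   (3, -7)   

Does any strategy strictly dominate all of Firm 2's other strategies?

R

Check whether one of Firm 2's strategies beats all alternatives regardless of what the opponent does.
R strictly dominates: vs P: 5 > each of {3, -4, -6}; vs Q: 0 > each of {-4, -1, -5}; vs R: 4 > each of {-4, 0, -6}; vs S: 6 > each of {2, -5, -7}.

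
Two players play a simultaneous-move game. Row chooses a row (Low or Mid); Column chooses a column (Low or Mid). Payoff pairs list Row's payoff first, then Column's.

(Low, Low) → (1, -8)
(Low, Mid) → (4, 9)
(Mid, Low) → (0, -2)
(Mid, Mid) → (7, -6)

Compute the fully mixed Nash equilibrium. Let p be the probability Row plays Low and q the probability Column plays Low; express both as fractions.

Each player's mixing probability is pinned down by making the *other* player indifferent.
Column indifferent between Low and Mid: p·(-8) + (1−p)·(-2) = p·9 + (1−p)·(-6) ⟹ (-2) + (-6)p = (-6) + 15p ⟹ p = 4/21.
Row indifferent between Low and Mid: q·1 + (1−q)·4 = q·0 + (1−q)·7 ⟹ 4 + (-3)q = 7 + (-7)q ⟹ q = 3/4.

p = 4/21, q = 3/4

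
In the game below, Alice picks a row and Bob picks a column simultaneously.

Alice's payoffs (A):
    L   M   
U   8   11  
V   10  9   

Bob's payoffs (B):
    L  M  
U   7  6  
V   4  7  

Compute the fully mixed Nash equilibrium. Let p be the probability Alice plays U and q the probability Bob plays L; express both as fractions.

p = 3/4, q = 1/2

Each player's mixing probability is pinned down by making the *other* player indifferent.
Bob indifferent between L and M: p·7 + (1−p)·4 = p·6 + (1−p)·7 ⟹ 4 + 3p = 7 + (-1)p ⟹ p = 3/4.
Alice indifferent between U and V: q·8 + (1−q)·11 = q·10 + (1−q)·9 ⟹ 11 + (-3)q = 9 + 1q ⟹ q = 1/2.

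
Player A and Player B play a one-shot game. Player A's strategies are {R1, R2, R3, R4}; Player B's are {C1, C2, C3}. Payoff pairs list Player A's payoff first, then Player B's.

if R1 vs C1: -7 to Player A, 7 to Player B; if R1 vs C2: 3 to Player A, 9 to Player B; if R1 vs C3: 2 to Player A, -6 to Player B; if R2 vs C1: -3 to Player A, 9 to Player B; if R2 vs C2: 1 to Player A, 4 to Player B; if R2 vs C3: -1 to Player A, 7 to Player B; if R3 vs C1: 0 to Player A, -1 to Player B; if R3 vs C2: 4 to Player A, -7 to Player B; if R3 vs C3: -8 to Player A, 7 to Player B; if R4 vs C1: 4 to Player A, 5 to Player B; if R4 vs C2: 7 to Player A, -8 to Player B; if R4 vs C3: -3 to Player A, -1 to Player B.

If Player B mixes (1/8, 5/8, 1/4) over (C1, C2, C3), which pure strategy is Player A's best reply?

Compute Player A's expected payoff from each pure strategy against the given mix.
R1: (1/8)·(-7) + (5/8)·3 + (1/4)·2 = 3/2
R2: (1/8)·(-3) + (5/8)·1 + (1/4)·(-1) = 0
R3: (1/8)·0 + (5/8)·4 + (1/4)·(-8) = 1/2
R4: (1/8)·4 + (5/8)·7 + (1/4)·(-3) = 33/8
Highest expected payoff is 33/8, from R4.

R4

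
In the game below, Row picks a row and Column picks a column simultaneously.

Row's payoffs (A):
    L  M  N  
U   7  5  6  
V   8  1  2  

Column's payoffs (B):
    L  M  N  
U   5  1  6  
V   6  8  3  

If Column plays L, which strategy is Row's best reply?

With Column fixed at L, Row's payoffs are: U → 7, V → 8.
The maximum is 8, achieved by V.

V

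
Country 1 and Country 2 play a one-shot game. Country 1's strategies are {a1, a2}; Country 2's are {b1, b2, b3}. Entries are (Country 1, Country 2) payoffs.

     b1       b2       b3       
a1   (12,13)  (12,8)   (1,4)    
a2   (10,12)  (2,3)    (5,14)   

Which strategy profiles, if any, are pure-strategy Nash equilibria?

(a1, b1) and (a2, b3)

A profile is a Nash equilibrium when each player is best-responding to the other.
Country 1's best responses — vs b1: a1 (payoff 12); vs b2: a1 (payoff 12); vs b3: a2 (payoff 5).
Country 2's best responses — vs a1: b1 (payoff 13); vs a2: b3 (payoff 14).
Mutual best responses occur at (a1, b1) and (a2, b3); at each, neither player gains by switching.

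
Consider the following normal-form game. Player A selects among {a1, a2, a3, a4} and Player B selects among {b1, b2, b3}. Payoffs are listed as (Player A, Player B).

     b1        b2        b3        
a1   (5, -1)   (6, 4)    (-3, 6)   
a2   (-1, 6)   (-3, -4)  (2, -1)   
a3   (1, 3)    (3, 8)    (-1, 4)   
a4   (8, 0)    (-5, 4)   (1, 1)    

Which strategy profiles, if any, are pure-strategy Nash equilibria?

There is no pure-strategy Nash equilibrium

Find each player's best response to every opponent strategy; NE are the intersections.
Player A's best responses — vs b1: a4 (payoff 8); vs b2: a1 (payoff 6); vs b3: a2 (payoff 2).
Player B's best responses — vs a1: b3 (payoff 6); vs a2: b1 (payoff 6); vs a3: b2 (payoff 8); vs a4: b2 (payoff 4).
No cell has both players best-responding. For instance, Player A's best reply to b2 is a1, but against a1 Player B prefers b3 over b2.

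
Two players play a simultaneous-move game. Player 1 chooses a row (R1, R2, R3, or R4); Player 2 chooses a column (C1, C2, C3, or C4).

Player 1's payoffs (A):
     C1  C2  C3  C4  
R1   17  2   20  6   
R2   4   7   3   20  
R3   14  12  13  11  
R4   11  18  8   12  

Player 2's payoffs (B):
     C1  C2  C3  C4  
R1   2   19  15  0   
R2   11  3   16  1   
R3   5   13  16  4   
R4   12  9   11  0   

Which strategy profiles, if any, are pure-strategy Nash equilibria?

No pure-strategy Nash equilibrium

A profile is a Nash equilibrium when each player is best-responding to the other.
Player 1's best responses — vs C1: R1 (payoff 17); vs C2: R4 (payoff 18); vs C3: R1 (payoff 20); vs C4: R2 (payoff 20).
Player 2's best responses — vs R1: C2 (payoff 19); vs R2: C3 (payoff 16); vs R3: C3 (payoff 16); vs R4: C1 (payoff 12).
No cell has both players best-responding. For instance, Player 1's best reply to C4 is R2, but against R2 Player 2 prefers C3 over C4.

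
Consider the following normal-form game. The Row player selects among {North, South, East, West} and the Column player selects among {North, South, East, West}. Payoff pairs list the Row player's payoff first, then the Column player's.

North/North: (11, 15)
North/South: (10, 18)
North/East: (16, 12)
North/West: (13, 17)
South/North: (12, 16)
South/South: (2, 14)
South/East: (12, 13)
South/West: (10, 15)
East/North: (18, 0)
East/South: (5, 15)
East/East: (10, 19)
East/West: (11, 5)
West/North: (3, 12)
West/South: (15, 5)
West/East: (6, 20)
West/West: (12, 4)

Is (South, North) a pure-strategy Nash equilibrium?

Holding the Column player at North: the Row player gets 12 from South but could get 18 by switching to East. The Row player has a profitable deviation.

No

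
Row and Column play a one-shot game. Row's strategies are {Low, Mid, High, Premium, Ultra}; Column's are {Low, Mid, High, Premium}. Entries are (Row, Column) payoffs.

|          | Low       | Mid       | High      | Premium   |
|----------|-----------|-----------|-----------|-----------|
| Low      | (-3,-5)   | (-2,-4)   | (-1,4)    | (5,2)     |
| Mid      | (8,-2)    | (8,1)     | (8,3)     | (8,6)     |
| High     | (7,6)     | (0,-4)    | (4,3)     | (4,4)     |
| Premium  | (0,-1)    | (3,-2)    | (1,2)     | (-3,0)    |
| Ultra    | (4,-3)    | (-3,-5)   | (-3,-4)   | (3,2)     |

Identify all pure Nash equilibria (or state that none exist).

Check mutual best responses: a cell is a NE iff neither player can gain by unilaterally deviating.
Row's best responses — vs Low: Mid (payoff 8); vs Mid: Mid (payoff 8); vs High: Mid (payoff 8); vs Premium: Mid (payoff 8).
Column's best responses — vs Low: High (payoff 4); vs Mid: Premium (payoff 6); vs High: Low (payoff 6); vs Premium: High (payoff 2); vs Ultra: Premium (payoff 2).
The only mutual best response is (Mid, Premium); neither player gains by switching there.

(Mid, Premium)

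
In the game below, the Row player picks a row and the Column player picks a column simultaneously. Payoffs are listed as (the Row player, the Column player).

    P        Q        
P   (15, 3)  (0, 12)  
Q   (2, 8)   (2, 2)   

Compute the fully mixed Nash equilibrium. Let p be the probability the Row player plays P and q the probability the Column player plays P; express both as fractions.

p = 2/5, q = 2/15

In a mixed NE each player is indifferent between their pure strategies, so the opponent's mix sets the indifference.
The Column player indifferent between P and Q: p·3 + (1−p)·8 = p·12 + (1−p)·2 ⟹ 8 + (-5)p = 2 + 10p ⟹ p = 2/5.
The Row player indifferent between P and Q: q·15 + (1−q)·0 = q·2 + (1−q)·2 ⟹ 0 + 15q = 2 + 0q ⟹ q = 2/15.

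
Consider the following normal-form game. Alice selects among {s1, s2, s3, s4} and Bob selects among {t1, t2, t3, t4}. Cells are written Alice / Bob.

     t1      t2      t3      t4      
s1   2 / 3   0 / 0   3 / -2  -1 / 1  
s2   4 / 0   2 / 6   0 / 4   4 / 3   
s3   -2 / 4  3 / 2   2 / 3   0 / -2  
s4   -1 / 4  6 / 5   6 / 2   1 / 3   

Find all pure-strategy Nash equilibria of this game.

(s4, t2)

Find each player's best response to every opponent strategy; NE are the intersections.
Alice's best responses — vs t1: s2 (payoff 4); vs t2: s4 (payoff 6); vs t3: s4 (payoff 6); vs t4: s2 (payoff 4).
Bob's best responses — vs s1: t1 (payoff 3); vs s2: t2 (payoff 6); vs s3: t1 (payoff 4); vs s4: t2 (payoff 5).
The only mutual best response is (s4, t2); neither player gains by switching there.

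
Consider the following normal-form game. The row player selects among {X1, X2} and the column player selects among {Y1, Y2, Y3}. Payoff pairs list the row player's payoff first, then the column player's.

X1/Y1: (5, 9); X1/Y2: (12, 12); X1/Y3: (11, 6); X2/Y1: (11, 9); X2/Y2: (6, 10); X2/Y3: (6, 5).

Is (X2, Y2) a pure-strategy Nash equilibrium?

Holding the column player at Y2: the row player gets 6 from X2 but could get 12 by switching to X1. The row player has a profitable deviation.

No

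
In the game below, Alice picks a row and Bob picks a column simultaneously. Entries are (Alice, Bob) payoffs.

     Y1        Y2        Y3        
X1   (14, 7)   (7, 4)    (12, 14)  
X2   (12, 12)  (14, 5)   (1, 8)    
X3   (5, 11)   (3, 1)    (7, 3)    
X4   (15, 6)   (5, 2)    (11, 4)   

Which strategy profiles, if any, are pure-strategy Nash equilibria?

Check mutual best responses: a cell is a NE iff neither player can gain by unilaterally deviating.
Alice's best responses — vs Y1: X4 (payoff 15); vs Y2: X2 (payoff 14); vs Y3: X1 (payoff 12).
Bob's best responses — vs X1: Y3 (payoff 14); vs X2: Y1 (payoff 12); vs X3: Y1 (payoff 11); vs X4: Y1 (payoff 6).
Mutual best responses occur at (X1, Y3) and (X4, Y1); at each, neither player gains by switching.

(X1, Y3) and (X4, Y1)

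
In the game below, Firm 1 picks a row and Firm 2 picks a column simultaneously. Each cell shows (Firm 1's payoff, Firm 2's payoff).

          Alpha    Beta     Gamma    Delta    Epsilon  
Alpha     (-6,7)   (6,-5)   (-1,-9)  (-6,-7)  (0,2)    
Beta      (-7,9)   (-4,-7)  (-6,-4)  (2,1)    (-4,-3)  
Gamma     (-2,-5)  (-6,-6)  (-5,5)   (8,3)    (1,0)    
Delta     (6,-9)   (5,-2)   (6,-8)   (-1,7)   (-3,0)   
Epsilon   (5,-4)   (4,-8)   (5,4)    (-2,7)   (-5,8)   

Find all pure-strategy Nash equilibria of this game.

A profile is a Nash equilibrium when each player is best-responding to the other.
Firm 1's best responses — vs Alpha: Delta (payoff 6); vs Beta: Alpha (payoff 6); vs Gamma: Delta (payoff 6); vs Delta: Gamma (payoff 8); vs Epsilon: Gamma (payoff 1).
Firm 2's best responses — vs Alpha: Alpha (payoff 7); vs Beta: Alpha (payoff 9); vs Gamma: Gamma (payoff 5); vs Delta: Delta (payoff 7); vs Epsilon: Epsilon (payoff 8).
No cell has both players best-responding. For instance, Firm 1's best reply to Delta is Gamma, but against Gamma Firm 2 prefers Gamma over Delta.

No pure-strategy Nash equilibrium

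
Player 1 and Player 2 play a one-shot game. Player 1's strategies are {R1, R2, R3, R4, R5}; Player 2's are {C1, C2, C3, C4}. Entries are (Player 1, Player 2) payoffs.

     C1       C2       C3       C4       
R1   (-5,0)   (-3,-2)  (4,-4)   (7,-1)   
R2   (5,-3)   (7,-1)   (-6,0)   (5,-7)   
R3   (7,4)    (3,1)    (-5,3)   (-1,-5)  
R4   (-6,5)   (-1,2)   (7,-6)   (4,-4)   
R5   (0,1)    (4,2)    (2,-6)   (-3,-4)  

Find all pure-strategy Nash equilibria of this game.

(R3, C1)

A profile is a Nash equilibrium when each player is best-responding to the other.
Player 1's best responses — vs C1: R3 (payoff 7); vs C2: R2 (payoff 7); vs C3: R4 (payoff 7); vs C4: R1 (payoff 7).
Player 2's best responses — vs R1: C1 (payoff 0); vs R2: C3 (payoff 0); vs R3: C1 (payoff 4); vs R4: C1 (payoff 5); vs R5: C2 (payoff 2).
The only mutual best response is (R3, C1); neither player gains by switching there.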